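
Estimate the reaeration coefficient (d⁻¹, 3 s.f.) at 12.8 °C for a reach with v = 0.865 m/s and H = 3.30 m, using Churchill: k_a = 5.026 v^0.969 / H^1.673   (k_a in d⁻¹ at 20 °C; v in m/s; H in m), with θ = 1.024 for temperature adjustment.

k_a(20) = 5.026 × 0.865^0.969 / 3.30^1.673 = 5.026 × 0.8689 / 7.370 = 0.5925 d⁻¹.
k_a(12.8) = 0.5925 × 1.024^(12.8−20) = 0.5925 × 0.8430 = 0.4995 d⁻¹.

k_a ≈ 0.500 d⁻¹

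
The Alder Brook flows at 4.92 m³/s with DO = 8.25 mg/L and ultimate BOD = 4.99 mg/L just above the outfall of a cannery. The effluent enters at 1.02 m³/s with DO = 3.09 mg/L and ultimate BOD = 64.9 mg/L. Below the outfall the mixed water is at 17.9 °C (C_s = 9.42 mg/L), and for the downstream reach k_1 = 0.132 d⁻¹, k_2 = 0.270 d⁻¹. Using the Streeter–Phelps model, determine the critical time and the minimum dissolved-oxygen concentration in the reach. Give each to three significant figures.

Mixed DO = (4.92×8.25 + 1.02×3.09)/(4.92+1.02) = 43.74/5.940 = 7.364 mg/L.
Mixed L₀ = (4.92×4.99 + 1.02×64.9)/(5.940) = 90.75/5.940 = 15.28 mg/L.
Initial deficit D₀ = C_s − DO₀ = 9.42 − 7.364 = 2.056 mg/L.
t_c = (1/0.1380) ln[(0.270/0.132)(1 − 2.056×0.1380/(0.132×15.28))] = 7.246 × ln(1.758) = 4.087 d.
D_c = (0.132/0.270) × 15.28 × e^(−0.132×4.087) = 0.4889 × 15.28 × 0.5831 = 4.355 mg/L.
Minimum DO = 9.42 − 4.355 = 5.065 mg/L.

t_c ≈ 4.09 d; minimum DO ≈ 5.07 mg/L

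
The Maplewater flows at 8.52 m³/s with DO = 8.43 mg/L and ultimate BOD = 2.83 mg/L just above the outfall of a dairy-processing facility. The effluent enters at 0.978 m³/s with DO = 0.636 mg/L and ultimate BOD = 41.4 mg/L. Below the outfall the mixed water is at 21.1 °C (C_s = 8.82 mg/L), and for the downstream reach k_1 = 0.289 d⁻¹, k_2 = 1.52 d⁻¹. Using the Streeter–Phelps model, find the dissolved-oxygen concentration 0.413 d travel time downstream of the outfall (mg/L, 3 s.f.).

Mixed DO = (8.52×8.43 + 0.978×0.636)/(8.52+0.978) = 72.45/9.498 = 7.627 mg/L.
Mixed L₀ = (8.52×2.83 + 0.978×41.4)/(9.498) = 64.60/9.498 = 6.802 mg/L.
Initial deficit D₀ = C_s − DO₀ = 8.82 − 7.627 = 1.193 mg/L.
D(0.413) = [0.289×6.802/(1.52−0.289)](e^(−0.289×0.413) − e^(−1.52×0.413)) + 1.193 e^(−1.52×0.413)
= 1.597 × (0.8875 − 0.5338) + 1.193 × 0.5338 = 1.201 mg/L.
DO = 8.82 − 1.201 = 7.619 mg/L.

DO ≈ 7.62 mg/L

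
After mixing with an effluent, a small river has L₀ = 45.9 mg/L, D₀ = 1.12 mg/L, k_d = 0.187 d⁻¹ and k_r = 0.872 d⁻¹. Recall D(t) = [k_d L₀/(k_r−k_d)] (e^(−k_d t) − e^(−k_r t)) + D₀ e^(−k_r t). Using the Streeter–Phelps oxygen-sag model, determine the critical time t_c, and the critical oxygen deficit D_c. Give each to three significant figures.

With k_r/k_d = 4.663 and 1 − D₀(k_r−k_d)/(k_d L₀) = 0.9106,
t_c = ln(4.663 × 0.9106) / (0.872 − 0.187) = ln(4.246) / 0.6850 = 1.446/0.6850 = 2.111 d.
L(t_c) = L₀ e^(−k_d t_c) = 45.9 × 0.6738 = 30.93 mg/L, and at the critical point k_r D_c = k_d L, so D_c = (0.187/0.872) × 30.93 = 6.633 mg/L.

t_c ≈ 2.11 d; D_c ≈ 6.63 mg/L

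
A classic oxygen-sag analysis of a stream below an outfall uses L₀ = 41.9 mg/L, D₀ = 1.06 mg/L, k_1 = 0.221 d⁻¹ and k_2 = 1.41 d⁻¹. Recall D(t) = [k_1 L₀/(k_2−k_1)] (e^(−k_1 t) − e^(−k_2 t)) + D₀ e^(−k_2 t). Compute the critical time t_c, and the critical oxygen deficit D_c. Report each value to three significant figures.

t_c = [1/(k_2−k_1)] ln[(k_2/k_1)(1 − D₀(k_2−k_1)/(k_1 L₀))]
= [1/(1.41−0.221)] ln[(1.41/0.221)(1 − 1.06×1.189/(0.221×41.9))]
= (1/1.189) ln[6.380 × 0.8639] = 0.8410 × ln(5.512) = 0.8410 × 1.707 = 1.436 d.
L(t_c) = L₀ e^(−k_1 t_c) = 41.9 × 0.7281 = 30.51 mg/L, and at the critical point k_2 D_c = k_1 L, so D_c = (0.221/1.41) × 30.51 = 4.782 mg/L.

t_c ≈ 1.44 d; D_c ≈ 4.78 mg/L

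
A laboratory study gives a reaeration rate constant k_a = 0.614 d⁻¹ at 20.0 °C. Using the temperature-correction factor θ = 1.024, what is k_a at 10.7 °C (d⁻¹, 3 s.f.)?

k_a(T₂) = k_a(T₁) · θ^(T₂−T₁) = 0.614 × 1.024^(10.7−20.0)
= 0.614 × 1.024^-9.30 = 0.614 × 0.8021 = 0.4925 d⁻¹.

k_a ≈ 0.492 d⁻¹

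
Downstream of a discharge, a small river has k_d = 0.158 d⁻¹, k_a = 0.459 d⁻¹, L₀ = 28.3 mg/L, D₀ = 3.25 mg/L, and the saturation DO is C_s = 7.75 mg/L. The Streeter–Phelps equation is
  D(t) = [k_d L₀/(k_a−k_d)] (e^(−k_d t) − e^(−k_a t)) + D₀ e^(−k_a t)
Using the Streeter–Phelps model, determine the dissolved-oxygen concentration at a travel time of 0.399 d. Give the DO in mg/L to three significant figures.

DO ≈ 3.47 mg/L

k_d L₀/(k_a−k_d) = 0.158×28.3/(0.459−0.158) = 4.471/0.3010 = 14.86 mg/L.
e^(−k_d t) = e^(−0.158×0.3990) = 0.9389; e^(−k_a t) = e^(−0.459×0.3990) = 0.8327.
D = 14.86 × (0.9389 − 0.8327) + 3.25 × 0.8327 = 1.578 + 2.706 = 4.285 mg/L.
DO = C_s − D = 7.75 − 4.285 = 3.465 mg/L.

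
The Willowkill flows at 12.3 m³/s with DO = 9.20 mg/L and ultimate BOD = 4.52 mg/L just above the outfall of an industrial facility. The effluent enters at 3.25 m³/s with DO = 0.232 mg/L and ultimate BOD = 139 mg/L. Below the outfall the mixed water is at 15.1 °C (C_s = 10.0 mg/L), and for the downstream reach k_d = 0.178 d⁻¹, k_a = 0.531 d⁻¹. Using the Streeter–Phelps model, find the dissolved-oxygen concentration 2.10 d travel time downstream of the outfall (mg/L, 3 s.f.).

Mixed DO = (12.3×9.20 + 3.25×0.232)/(12.3+3.25) = 113.9/15.55 = 7.326 mg/L.
Mixed L₀ = (12.3×4.52 + 3.25×139)/(15.55) = 507.3/15.55 = 32.63 mg/L.
Initial deficit D₀ = C_s − DO₀ = 10.0 − 7.326 = 2.674 mg/L.
D(2.10) = [0.178×32.63/(0.531−0.178)](e^(−0.178×2.10) − e^(−0.531×2.10)) + 2.674 e^(−0.531×2.10)
= 16.45 × (0.6881 − 0.3279) + 2.674 × 0.3279 = 6.803 mg/L.
DO = 10.0 − 6.803 = 3.197 mg/L.

DO ≈ 3.20 mg/L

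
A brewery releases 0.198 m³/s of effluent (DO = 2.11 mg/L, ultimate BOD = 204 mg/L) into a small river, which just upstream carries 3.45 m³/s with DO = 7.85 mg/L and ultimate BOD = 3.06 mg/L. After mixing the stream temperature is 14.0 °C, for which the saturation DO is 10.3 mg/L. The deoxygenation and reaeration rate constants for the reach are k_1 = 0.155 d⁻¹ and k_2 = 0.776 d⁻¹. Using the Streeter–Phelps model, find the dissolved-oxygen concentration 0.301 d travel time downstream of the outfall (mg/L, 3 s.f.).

Mixed DO = (3.45×7.85 + 0.198×2.11)/(3.45+0.198) = 27.50/3.648 = 7.538 mg/L.
Mixed L₀ = (3.45×3.06 + 0.198×204)/(3.648) = 50.95/3.648 = 13.97 mg/L.
Initial deficit D₀ = C_s − DO₀ = 10.3 − 7.538 = 2.762 mg/L.
D(0.301) = [0.155×13.97/(0.776−0.155)](e^(−0.155×0.301) − e^(−0.776×0.301)) + 2.762 e^(−0.776×0.301)
= 3.486 × (0.9544 − 0.7917) + 2.762 × 0.7917 = 2.754 mg/L.
DO = 10.3 − 2.754 = 7.546 mg/L.

DO ≈ 7.55 mg/L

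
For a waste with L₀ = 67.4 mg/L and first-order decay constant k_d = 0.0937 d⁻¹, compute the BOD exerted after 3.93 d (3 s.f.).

y ≈ 20.8 mg/L

y_t = L₀(1 − e^(−k_d t)) = 67.4 × (1 − e^(−0.0937×3.93))
= 67.4 × (1 − 0.6920) = 67.4 × 0.3080 = 20.76 mg/L.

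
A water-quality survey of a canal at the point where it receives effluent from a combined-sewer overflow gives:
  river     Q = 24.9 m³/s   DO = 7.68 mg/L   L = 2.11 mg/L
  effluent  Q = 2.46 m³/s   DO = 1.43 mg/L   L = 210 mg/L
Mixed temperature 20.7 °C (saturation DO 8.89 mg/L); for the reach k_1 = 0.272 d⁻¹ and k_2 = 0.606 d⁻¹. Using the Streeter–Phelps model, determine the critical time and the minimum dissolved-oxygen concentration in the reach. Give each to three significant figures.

Mixed DO = (24.9×7.68 + 2.46×1.43)/(24.9+2.46) = 194.7/27.36 = 7.118 mg/L.
Mixed L₀ = (24.9×2.11 + 2.46×210)/(27.36) = 569.1/27.36 = 20.80 mg/L.
Initial deficit D₀ = C_s − DO₀ = 8.89 − 7.118 = 1.772 mg/L.
t_c = (1/0.3340) ln[(0.606/0.272)(1 − 1.772×0.3340/(0.272×20.80))] = 2.994 × ln(1.995) = 2.068 d.
D_c = (0.272/0.606) × 20.80 × e^(−0.272×2.068) = 0.4488 × 20.80 × 0.5698 = 5.320 mg/L.
Minimum DO = 8.89 − 5.320 = 3.570 mg/L.

t_c ≈ 2.07 d; minimum DO ≈ 3.57 mg/L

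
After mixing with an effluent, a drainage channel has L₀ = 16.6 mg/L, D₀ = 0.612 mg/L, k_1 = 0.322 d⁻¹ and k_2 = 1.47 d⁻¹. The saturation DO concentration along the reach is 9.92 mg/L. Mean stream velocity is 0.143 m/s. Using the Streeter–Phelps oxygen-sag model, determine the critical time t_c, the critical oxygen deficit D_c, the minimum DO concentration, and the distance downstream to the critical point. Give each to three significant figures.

t_c ≈ 1.20 d; D_c ≈ 2.47 mg/L; min DO ≈ 7.45 mg/L; x_c ≈ 14.8 km

t_c = [1/(k_2−k_1)] ln[(k_2/k_1)(1 − D₀(k_2−k_1)/(k_1 L₀))]
= [1/(1.47−0.322)] ln[(1.47/0.322)(1 − 0.612×1.148/(0.322×16.6))]
= (1/1.148) ln[4.565 × 0.8686] = 0.8711 × ln(3.965) = 0.8711 × 1.378 = 1.200 d.
L(t_c) = L₀ e^(−k_1 t_c) = 16.6 × 0.6795 = 11.28 mg/L, and at the critical point k_2 D_c = k_1 L, so D_c = (0.322/1.47) × 11.28 = 2.471 mg/L.
Minimum DO = C_s − D_c = 9.92 − 2.471 = 7.449 mg/L.
x_c = v t_c = 0.143 m/s × 1.200 d × 86400 s/d = 14830 m ≈ 14.8 km.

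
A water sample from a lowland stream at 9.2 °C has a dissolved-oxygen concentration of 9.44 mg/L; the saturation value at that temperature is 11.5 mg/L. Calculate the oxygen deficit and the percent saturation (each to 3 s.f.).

D = C_s − C = 11.5 − 9.44 = 2.06 mg/L.
% saturation = 9.44/11.5 × 100 = 82.1 %.

D ≈ 2.06 mg/L; 82.1 % saturation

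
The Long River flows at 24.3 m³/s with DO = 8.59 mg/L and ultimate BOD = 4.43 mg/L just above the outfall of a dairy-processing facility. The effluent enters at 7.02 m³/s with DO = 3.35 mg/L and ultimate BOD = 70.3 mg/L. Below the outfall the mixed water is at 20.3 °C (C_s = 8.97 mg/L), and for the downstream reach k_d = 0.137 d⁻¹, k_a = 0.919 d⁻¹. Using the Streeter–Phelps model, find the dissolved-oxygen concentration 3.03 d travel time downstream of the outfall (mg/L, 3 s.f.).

Mixed DO = (24.3×8.59 + 7.02×3.35)/(24.3+7.02) = 232.3/31.32 = 7.416 mg/L.
Mixed L₀ = (24.3×4.43 + 7.02×70.3)/(31.32) = 601.2/31.32 = 19.19 mg/L.
Initial deficit D₀ = C_s − DO₀ = 8.97 − 7.416 = 1.554 mg/L.
D(3.03) = [0.137×19.19/(0.919−0.137)](e^(−0.137×3.03) − e^(−0.919×3.03)) + 1.554 e^(−0.919×3.03)
= 3.363 × (0.6603 − 0.06176) + 1.554 × 0.06176 = 2.109 mg/L.
DO = 8.97 − 2.109 = 6.861 mg/L.

DO ≈ 6.86 mg/L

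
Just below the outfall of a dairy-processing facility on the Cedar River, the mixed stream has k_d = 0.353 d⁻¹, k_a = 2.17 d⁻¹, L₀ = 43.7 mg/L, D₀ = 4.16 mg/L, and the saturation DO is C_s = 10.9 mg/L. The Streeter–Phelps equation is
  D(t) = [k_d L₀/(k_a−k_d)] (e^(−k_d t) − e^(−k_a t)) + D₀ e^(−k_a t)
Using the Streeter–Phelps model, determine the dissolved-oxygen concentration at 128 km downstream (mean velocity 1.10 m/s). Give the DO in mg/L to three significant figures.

Travel time t = x/v = 128 km / (1.10 m/s) = 128000 m / 1.10 m/s = 116400 s = 1.347 d.
k_d L₀/(k_a−k_d) = 0.353×43.7/(2.17−0.353) = 15.43/1.817 = 8.490 mg/L.
e^(−k_d t) = e^(−0.353×1.347) = 0.6216; e^(−k_a t) = e^(−2.17×1.347) = 0.05380.
D = 8.490 × (0.6216 − 0.05380) + 4.16 × 0.05380 = 4.821 + 0.2238 = 5.045 mg/L.
DO = C_s − D = 10.9 − 5.045 = 5.855 mg/L.

DO ≈ 5.86 mg/L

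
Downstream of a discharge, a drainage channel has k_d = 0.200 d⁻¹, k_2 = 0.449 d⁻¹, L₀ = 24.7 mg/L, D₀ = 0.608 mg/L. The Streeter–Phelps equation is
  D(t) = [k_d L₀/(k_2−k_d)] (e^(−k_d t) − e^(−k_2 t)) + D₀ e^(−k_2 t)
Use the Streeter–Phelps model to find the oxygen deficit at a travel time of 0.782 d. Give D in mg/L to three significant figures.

k_d L₀/(k_2−k_d) = 0.200×24.7/(0.449−0.200) = 4.940/0.2490 = 19.84 mg/L.
e^(−k_d t) = e^(−0.200×0.7820) = 0.8552; e^(−k_2 t) = e^(−0.449×0.7820) = 0.7039.
D = 19.84 × (0.8552 − 0.7039) + 0.608 × 0.7039 = 3.002 + 0.4280 = 3.430 mg/L.

D ≈ 3.43 mg/L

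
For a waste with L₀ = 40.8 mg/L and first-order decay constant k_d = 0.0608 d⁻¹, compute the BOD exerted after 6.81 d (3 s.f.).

y_t = L₀(1 − e^(−k_d t)) = 40.8 × (1 − e^(−0.0608×6.81))
= 40.8 × (1 − 0.6610) = 40.8 × 0.3390 = 13.83 mg/L.

y ≈ 13.8 mg/L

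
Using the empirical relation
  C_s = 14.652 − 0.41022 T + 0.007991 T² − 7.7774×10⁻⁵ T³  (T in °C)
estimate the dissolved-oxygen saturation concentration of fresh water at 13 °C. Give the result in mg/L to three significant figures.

C_s = 14.652 − 0.41022×13 + 0.007991×13² − 7.7774×10⁻⁵×13³ = 10.50 mg/L.

C_s ≈ 10.5 mg/L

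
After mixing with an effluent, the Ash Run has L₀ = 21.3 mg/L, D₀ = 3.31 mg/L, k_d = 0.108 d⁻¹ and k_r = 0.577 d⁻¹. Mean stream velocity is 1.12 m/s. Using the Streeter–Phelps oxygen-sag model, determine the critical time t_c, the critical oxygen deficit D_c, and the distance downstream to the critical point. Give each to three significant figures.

t_c = [1/(k_r−k_d)] ln[(k_r/k_d)(1 − D₀(k_r−k_d)/(k_d L₀))]
= [1/(0.577−0.108)] ln[(0.577/0.108)(1 − 3.31×0.4690/(0.108×21.3))]
= (1/0.4690) ln[5.343 × 0.3252] = 2.132 × ln(1.737) = 2.132 × 0.5523 = 1.178 d.
L(t_c) = L₀ e^(−k_d t_c) = 21.3 × 0.8806 = 18.76 mg/L, and at the critical point k_r D_c = k_d L, so D_c = (0.108/0.577) × 18.76 = 3.511 mg/L.
x_c = v t_c = 1.12 m/s × 1.178 d × 86400 s/d = 114000 m ≈ 114 km.

t_c ≈ 1.18 d; D_c ≈ 3.51 mg/L; x_c ≈ 114 km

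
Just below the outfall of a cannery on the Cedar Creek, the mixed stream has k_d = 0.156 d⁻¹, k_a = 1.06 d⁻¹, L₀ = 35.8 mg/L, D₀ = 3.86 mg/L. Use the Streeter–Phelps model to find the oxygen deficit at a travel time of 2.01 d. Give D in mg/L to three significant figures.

k_d L₀/(k_a−k_d) = 0.156×35.8/(1.06−0.156) = 5.585/0.9040 = 6.178 mg/L.
e^(−k_d t) = e^(−0.156×2.010) = 0.7308; e^(−k_a t) = e^(−1.06×2.010) = 0.1188.
D = 6.178 × (0.7308 − 0.1188) + 3.86 × 0.1188 = 3.781 + 0.4584 = 4.240 mg/L.

D ≈ 4.24 mg/L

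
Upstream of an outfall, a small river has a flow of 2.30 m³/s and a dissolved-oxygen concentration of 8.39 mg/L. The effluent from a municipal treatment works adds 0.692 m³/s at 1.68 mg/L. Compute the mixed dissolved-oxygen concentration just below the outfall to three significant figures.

6.84 mg/L

Flow-weighted mixing: C = (Q_r C_r + Q_w C_w)/(Q_r + Q_w)
= (2.30×8.39 + 0.692×1.68)/(2.30 + 0.692) = 20.46/2.992 = 6.838 mg/L.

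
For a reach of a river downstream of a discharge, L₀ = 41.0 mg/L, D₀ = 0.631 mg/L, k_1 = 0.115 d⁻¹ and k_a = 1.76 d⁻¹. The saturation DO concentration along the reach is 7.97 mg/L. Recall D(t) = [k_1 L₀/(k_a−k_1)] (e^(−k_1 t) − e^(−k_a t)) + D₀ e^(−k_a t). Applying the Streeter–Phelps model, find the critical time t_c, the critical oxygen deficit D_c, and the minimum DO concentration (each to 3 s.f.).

t_c ≈ 1.51 d; D_c ≈ 2.25 mg/L; min DO ≈ 5.72 mg/L

With k_a/k_1 = 15.30 and 1 − D₀(k_a−k_1)/(k_1 L₀) = 0.7799,
t_c = ln(15.30 × 0.7799) / (1.76 − 0.115) = ln(11.94) / 1.645 = 2.479/1.645 = 1.507 d.
L(t_c) = L₀ e^(−k_1 t_c) = 41.0 × 0.8409 = 34.47 mg/L, and at the critical point k_a D_c = k_1 L, so D_c = (0.115/1.76) × 34.47 = 2.253 mg/L.
Minimum DO = C_s − D_c = 7.97 − 2.253 = 5.717 mg/L.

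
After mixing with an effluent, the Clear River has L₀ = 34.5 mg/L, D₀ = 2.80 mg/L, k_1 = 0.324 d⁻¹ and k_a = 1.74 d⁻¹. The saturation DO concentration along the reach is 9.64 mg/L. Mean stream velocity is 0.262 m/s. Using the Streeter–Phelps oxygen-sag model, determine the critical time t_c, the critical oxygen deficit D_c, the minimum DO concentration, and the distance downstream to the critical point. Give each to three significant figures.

At the critical point dD/dt = 0, so k_1 L₀ e^(−k_1 t) = k_a D. Substituting D(t) from the Streeter–Phelps equation and solving for t gives
t_c = ln[(k_a/k_1)(1 − D₀(k_a−k_1)/(k_1 L₀))] / (k_a−k_1).
Here k_a−k_1 = 1.416 d⁻¹ and 1 − D₀(k_a−k_1)/(k_1 L₀) = 1 − 2.80×1.416/(0.324×34.5) = 0.6453, so
t_c = ln(5.370 × 0.6453) / 1.416 = 1.243 / 1.416 = 0.8777 d.
L(t_c) = L₀ e^(−k_1 t_c) = 34.5 × 0.7525 = 25.96 mg/L, and at the critical point k_a D_c = k_1 L, so D_c = (0.324/1.74) × 25.96 = 4.834 mg/L.
Minimum DO = C_s − D_c = 9.64 − 4.834 = 4.806 mg/L.
x_c = v t_c = 0.262 m/s × 0.8777 d × 86400 s/d = 19870 m ≈ 19.9 km.

t_c ≈ 0.878 d; D_c ≈ 4.83 mg/L; min DO ≈ 4.81 mg/L; x_c ≈ 19.9 km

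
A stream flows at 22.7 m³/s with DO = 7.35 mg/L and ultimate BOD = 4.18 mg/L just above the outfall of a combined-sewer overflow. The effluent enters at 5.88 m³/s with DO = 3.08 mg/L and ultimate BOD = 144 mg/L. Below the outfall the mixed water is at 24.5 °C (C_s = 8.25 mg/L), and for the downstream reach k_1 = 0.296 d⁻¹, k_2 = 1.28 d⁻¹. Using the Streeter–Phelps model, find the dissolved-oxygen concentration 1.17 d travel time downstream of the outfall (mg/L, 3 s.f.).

DO ≈ 3.06 mg/L

Mixed DO = (22.7×7.35 + 5.88×3.08)/(22.7+5.88) = 185.0/28.58 = 6.471 mg/L.
Mixed L₀ = (22.7×4.18 + 5.88×144)/(28.58) = 941.6/28.58 = 32.95 mg/L.
Initial deficit D₀ = C_s − DO₀ = 8.25 − 6.471 = 1.779 mg/L.
D(1.17) = [0.296×32.95/(1.28−0.296)](e^(−0.296×1.17) − e^(−1.28×1.17)) + 1.779 e^(−1.28×1.17)
= 9.911 × (0.7073 − 0.2237) + 1.779 × 0.2237 = 5.191 mg/L.
DO = 8.25 − 5.191 = 3.059 mg/L.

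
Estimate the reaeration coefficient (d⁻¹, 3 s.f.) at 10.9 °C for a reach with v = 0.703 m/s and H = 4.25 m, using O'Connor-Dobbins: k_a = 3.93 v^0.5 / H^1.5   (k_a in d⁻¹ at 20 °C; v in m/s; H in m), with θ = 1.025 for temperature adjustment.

k_a(20) = 3.93 × 0.703^0.5 / 4.25^1.5 = 3.93 × 0.8385 / 8.762 = 0.3761 d⁻¹.
k_a(10.9) = 0.3761 × 1.025^(10.9−20) = 0.3761 × 0.7988 = 0.3004 d⁻¹.

k_a ≈ 0.300 d⁻¹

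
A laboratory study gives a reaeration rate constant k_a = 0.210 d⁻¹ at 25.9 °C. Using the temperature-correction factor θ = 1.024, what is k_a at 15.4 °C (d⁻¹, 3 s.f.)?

k_a(T₂) = k_a(T₁) · θ^(T₂−T₁) = 0.210 × 1.024^(15.4−25.9)
= 0.210 × 1.024^-10.5 = 0.210 × 0.7796 = 0.1637 d⁻¹.

k_a ≈ 0.164 d⁻¹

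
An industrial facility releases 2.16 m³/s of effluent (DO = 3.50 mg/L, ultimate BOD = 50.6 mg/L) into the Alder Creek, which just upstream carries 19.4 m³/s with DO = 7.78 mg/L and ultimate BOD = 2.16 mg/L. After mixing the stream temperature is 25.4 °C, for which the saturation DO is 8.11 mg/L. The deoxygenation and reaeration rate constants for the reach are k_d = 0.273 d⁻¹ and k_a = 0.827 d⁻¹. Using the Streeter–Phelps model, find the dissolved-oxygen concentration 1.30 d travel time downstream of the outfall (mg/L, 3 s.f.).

Mixed DO = (19.4×7.78 + 2.16×3.50)/(19.4+2.16) = 158.5/21.56 = 7.351 mg/L.
Mixed L₀ = (19.4×2.16 + 2.16×50.6)/(21.56) = 151.2/21.56 = 7.013 mg/L.
Initial deficit D₀ = C_s − DO₀ = 8.11 − 7.351 = 0.7588 mg/L.
D(1.30) = [0.273×7.013/(0.827−0.273)](e^(−0.273×1.30) − e^(−0.827×1.30)) + 0.7588 e^(−0.827×1.30)
= 3.456 × (0.7012 − 0.3413) + 0.7588 × 0.3413 = 1.503 mg/L.
DO = 8.11 − 1.503 = 6.607 mg/L.

DO ≈ 6.61 mg/L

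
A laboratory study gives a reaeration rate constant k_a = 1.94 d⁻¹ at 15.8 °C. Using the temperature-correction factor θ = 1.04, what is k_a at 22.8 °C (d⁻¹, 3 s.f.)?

k_a(T₂) = k_a(T₁) · θ^(T₂−T₁) = 1.94 × 1.04^(22.8−15.8)
= 1.94 × 1.04^7.00 = 1.94 × 1.316 = 2.553 d⁻¹.

k_a ≈ 2.55 d⁻¹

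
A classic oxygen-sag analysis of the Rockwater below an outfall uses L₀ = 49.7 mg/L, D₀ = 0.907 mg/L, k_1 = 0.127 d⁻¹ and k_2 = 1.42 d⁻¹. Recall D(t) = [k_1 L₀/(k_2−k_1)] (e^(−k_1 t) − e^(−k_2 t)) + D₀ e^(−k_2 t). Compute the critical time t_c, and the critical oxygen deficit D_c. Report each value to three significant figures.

t_c = [1/(k_2−k_1)] ln[(k_2/k_1)(1 − D₀(k_2−k_1)/(k_1 L₀))]
= [1/(1.42−0.127)] ln[(1.42/0.127)(1 − 0.907×1.293/(0.127×49.7))]
= (1/1.293) ln[11.18 × 0.8142] = 0.7734 × ln(9.104) = 0.7734 × 2.209 = 1.708 d.
L(t_c) = L₀ e^(−k_1 t_c) = 49.7 × 0.8050 = 40.01 mg/L, and at the critical point k_2 D_c = k_1 L, so D_c = (0.127/1.42) × 40.01 = 3.578 mg/L.

t_c ≈ 1.71 d; D_c ≈ 3.58 mg/L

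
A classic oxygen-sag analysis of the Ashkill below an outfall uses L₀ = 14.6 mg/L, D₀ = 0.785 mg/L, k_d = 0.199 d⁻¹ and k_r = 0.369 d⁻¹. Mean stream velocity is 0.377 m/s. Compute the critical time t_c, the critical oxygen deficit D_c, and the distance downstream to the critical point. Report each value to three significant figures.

t_c ≈ 3.36 d; D_c ≈ 4.04 mg/L; x_c ≈ 109 km

With k_r/k_d = 1.854 and 1 − D₀(k_r−k_d)/(k_d L₀) = 0.9541,
t_c = ln(1.854 × 0.9541) / (0.369 − 0.199) = ln(1.769) / 0.1700 = 0.5705/0.1700 = 3.356 d.
D_c = (k_d/k_r) L₀ e^(−k_d t_c) = (0.199/0.369) × 14.6 × e^(−0.199×3.356) = 0.5393 × 14.6 × 0.5128 = 4.038 mg/L.
x_c = v t_c = 0.377 m/s × 3.356 d × 86400 s/d = 109300 m ≈ 109 km.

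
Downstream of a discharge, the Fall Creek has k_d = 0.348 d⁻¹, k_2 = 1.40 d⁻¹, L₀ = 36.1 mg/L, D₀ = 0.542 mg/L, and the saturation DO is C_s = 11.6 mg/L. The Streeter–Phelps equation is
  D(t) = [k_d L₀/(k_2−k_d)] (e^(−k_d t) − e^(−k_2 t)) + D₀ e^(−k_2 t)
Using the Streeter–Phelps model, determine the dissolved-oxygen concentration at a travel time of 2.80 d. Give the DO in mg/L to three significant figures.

DO ≈ 7.32 mg/L

k_d L₀/(k_2−k_d) = 0.348×36.1/(1.40−0.348) = 12.56/1.052 = 11.94 mg/L.
e^(−k_d t) = e^(−0.348×2.800) = 0.3774; e^(−k_2 t) = e^(−1.40×2.800) = 0.01984.
D = 11.94 × (0.3774 − 0.01984) + 0.542 × 0.01984 = 4.270 + 0.01075 = 4.281 mg/L.
DO = C_s − D = 11.6 − 4.281 = 7.319 mg/L.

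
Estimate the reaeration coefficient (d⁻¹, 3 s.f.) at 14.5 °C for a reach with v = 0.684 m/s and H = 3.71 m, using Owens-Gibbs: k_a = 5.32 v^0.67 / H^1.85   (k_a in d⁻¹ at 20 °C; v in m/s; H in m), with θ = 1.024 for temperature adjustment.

k_a(20) = 5.32 × 0.684^0.67 / 3.71^1.85 = 5.32 × 0.7753 / 11.31 = 0.3648 d⁻¹.
k_a(14.5) = 0.3648 × 1.024^(14.5−20) = 0.3648 × 0.8777 = 0.3202 d⁻¹.

k_a ≈ 0.320 d⁻¹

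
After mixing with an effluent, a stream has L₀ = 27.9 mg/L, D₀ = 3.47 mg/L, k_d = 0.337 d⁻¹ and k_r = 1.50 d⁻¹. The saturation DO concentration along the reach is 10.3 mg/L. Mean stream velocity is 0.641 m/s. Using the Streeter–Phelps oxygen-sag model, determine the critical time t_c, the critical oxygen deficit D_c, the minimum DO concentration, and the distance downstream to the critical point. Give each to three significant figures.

With k_r/k_d = 4.451 and 1 − D₀(k_r−k_d)/(k_d L₀) = 0.5708,
t_c = ln(4.451 × 0.5708) / (1.50 − 0.337) = ln(2.541) / 1.163 = 0.9324/1.163 = 0.8017 d.
D_c = (k_d/k_r) L₀ e^(−k_d t_c) = (0.337/1.50) × 27.9 × e^(−0.337×0.8017) = 0.2247 × 27.9 × 0.7632 = 4.784 mg/L.
Minimum DO = C_s − D_c = 10.3 − 4.784 = 5.516 mg/L.
x_c = v t_c = 0.641 m/s × 0.8017 d × 86400 s/d = 44400 m ≈ 44.4 km.

t_c ≈ 0.802 d; D_c ≈ 4.78 mg/L; min DO ≈ 5.52 mg/L; x_c ≈ 44.4 km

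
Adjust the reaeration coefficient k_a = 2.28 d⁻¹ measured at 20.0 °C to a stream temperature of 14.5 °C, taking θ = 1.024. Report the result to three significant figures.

k_a(T₂) = k_a(T₁) · θ^(T₂−T₁) = 2.28 × 1.024^(14.5−20.0)
= 2.28 × 1.024^-5.50 = 2.28 × 0.8777 = 2.001 d⁻¹.

k_a ≈ 2.00 d⁻¹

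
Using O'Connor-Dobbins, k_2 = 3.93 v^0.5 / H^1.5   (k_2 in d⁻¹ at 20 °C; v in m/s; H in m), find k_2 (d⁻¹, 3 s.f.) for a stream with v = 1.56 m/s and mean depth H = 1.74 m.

k_2 = 3.93 × 1.56^0.5 / 1.74^1.5 = 3.93 × 1.249 / 2.295 = 2.139 d⁻¹.

k_2 ≈ 2.14 d⁻¹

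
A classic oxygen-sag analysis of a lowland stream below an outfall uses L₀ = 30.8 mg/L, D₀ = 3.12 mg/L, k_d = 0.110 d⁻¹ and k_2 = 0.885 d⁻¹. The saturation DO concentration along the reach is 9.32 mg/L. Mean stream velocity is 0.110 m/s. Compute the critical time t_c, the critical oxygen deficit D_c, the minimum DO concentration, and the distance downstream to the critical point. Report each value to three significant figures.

t_c ≈ 1.08 d; D_c ≈ 3.40 mg/L; min DO ≈ 5.92 mg/L; x_c ≈ 10.2 km

With k_2/k_d = 8.045 and 1 − D₀(k_2−k_d)/(k_d L₀) = 0.2863,
t_c = ln(8.045 × 0.2863) / (0.885 − 0.110) = ln(2.303) / 0.7750 = 0.8344/0.7750 = 1.077 d.
D_c = (k_d/k_2) L₀ e^(−k_d t_c) = (0.110/0.885) × 30.8 × e^(−0.110×1.077) = 0.1243 × 30.8 × 0.8883 = 3.401 mg/L.
Minimum DO = C_s − D_c = 9.32 − 3.401 = 5.919 mg/L.
x_c = v t_c = 0.110 m/s × 1.077 d × 86400 s/d = 10230 m ≈ 10.2 km.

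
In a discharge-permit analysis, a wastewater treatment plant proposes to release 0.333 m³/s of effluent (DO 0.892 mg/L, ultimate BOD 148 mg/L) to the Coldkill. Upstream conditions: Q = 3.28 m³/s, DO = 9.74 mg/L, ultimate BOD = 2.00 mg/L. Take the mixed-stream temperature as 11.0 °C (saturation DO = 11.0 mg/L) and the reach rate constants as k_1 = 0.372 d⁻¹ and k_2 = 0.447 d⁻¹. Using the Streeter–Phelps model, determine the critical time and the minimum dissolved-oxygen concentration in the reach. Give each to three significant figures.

Mixed DO = (3.28×9.74 + 0.333×0.892)/(3.28+0.333) = 32.24/3.613 = 8.925 mg/L.
Mixed L₀ = (3.28×2.00 + 0.333×148)/(3.613) = 55.84/3.613 = 15.46 mg/L.
Initial deficit D₀ = C_s − DO₀ = 11.0 − 8.925 = 2.075 mg/L.
t_c = (1/0.07500) ln[(0.447/0.372)(1 − 2.075×0.07500/(0.372×15.46))] = 13.33 × ln(1.169) = 2.083 d.
D_c = (0.372/0.447) × 15.46 × e^(−0.372×2.083) = 0.8322 × 15.46 × 0.4608 = 5.927 mg/L.
Minimum DO = 11.0 − 5.927 = 5.073 mg/L.

t_c ≈ 2.08 d; minimum DO ≈ 5.07 mg/L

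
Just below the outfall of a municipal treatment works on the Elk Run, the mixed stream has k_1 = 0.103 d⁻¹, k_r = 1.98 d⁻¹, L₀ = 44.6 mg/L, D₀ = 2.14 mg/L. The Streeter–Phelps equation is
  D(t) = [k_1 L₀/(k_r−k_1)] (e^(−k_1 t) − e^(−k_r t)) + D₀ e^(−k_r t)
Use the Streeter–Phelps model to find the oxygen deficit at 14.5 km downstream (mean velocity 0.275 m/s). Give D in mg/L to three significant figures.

Travel time t = x/v = 14.5 km / (0.275 m/s) = 14500 m / 0.275 m/s = 52730 s = 0.6103 d.
k_1 L₀/(k_r−k_1) = 0.103×44.6/(1.98−0.103) = 4.594/1.877 = 2.447 mg/L.
e^(−k_1 t) = e^(−0.103×0.6103) = 0.9391; e^(−k_r t) = e^(−1.98×0.6103) = 0.2987.
D = 2.447 × (0.9391 − 0.2987) + 2.14 × 0.2987 = 1.567 + 0.6392 = 2.206 mg/L.

D ≈ 2.21 mg/L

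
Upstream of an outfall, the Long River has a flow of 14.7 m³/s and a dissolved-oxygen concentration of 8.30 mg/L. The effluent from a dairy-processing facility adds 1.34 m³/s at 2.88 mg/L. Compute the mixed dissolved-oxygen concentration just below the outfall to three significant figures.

7.85 mg/L

Flow-weighted mixing: C = (Q_r C_r + Q_w C_w)/(Q_r + Q_w)
= (14.7×8.30 + 1.34×2.88)/(14.7 + 1.34) = 125.9/16.04 = 7.847 mg/L.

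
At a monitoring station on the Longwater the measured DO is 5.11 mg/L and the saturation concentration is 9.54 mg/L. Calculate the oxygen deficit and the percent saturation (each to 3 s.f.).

D = C_s − C = 9.54 − 5.11 = 4.43 mg/L.
% saturation = 5.11/9.54 × 100 = 53.6 %.

D ≈ 4.43 mg/L; 53.6 % saturation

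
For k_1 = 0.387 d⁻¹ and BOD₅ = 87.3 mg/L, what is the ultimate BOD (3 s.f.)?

BOD₅ = L₀(1 − e^(−5k_1)) ⇒ L₀ = BOD₅ / (1 − e^(−5×0.387))
= 87.3 / (1 − 0.1444) = 87.3 / 0.8556 = 102.0 mg/L.

L₀ ≈ 102 mg/L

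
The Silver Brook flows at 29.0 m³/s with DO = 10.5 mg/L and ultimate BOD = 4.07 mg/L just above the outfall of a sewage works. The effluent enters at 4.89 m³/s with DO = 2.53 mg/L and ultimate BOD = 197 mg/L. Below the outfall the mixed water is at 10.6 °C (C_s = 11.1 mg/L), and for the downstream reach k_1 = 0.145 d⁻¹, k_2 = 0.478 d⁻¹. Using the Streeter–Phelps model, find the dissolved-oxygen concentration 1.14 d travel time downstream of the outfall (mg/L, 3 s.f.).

DO ≈ 6.37 mg/L

Mixed DO = (29.0×10.5 + 4.89×2.53)/(29.0+4.89) = 316.9/33.89 = 9.350 mg/L.
Mixed L₀ = (29.0×4.07 + 4.89×197)/(33.89) = 1081/33.89 = 31.91 mg/L.
Initial deficit D₀ = C_s − DO₀ = 11.1 − 9.350 = 1.750 mg/L.
D(1.14) = [0.145×31.91/(0.478−0.145)](e^(−0.145×1.14) − e^(−0.478×1.14)) + 1.750 e^(−0.478×1.14)
= 13.89 × (0.8476 − 0.5799) + 1.750 × 0.5799 = 4.735 mg/L.
DO = 11.1 − 4.735 = 6.365 mg/L.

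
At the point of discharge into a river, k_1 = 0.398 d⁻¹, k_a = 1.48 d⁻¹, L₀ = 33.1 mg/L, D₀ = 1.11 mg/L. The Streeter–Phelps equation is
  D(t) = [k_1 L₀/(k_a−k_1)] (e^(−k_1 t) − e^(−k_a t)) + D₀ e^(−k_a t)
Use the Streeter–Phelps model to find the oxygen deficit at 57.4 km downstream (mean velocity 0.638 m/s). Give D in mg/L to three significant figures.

Travel time t = x/v = 57.4 km / (0.638 m/s) = 57400 m / 0.638 m/s = 89970 s = 1.041 d.
k_1 L₀/(k_a−k_1) = 0.398×33.1/(1.48−0.398) = 13.17/1.082 = 12.18 mg/L.
e^(−k_1 t) = e^(−0.398×1.041) = 0.6607; e^(−k_a t) = e^(−1.48×1.041) = 0.2141.
D = 12.18 × (0.6607 − 0.2141) + 1.11 × 0.2141 = 5.437 + 0.2377 = 5.675 mg/L.

D ≈ 5.67 mg/L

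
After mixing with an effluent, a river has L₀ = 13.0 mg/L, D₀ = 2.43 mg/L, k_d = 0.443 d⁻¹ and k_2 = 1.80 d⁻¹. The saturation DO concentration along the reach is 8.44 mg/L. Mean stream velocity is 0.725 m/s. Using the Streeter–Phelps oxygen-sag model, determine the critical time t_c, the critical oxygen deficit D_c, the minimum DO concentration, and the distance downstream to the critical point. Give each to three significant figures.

At the critical point dD/dt = 0, so k_d L₀ e^(−k_d t) = k_2 D. Substituting D(t) from the Streeter–Phelps equation and solving for t gives
t_c = ln[(k_2/k_d)(1 − D₀(k_2−k_d)/(k_d L₀))] / (k_2−k_d).
Here k_2−k_d = 1.357 d⁻¹ and 1 − D₀(k_2−k_d)/(k_d L₀) = 1 − 2.43×1.357/(0.443×13.0) = 0.4274, so
t_c = ln(4.063 × 0.4274) / 1.357 = 0.5520 / 1.357 = 0.4068 d.
D_c = (k_d/k_2) L₀ e^(−k_d t_c) = (0.443/1.80) × 13.0 × e^(−0.443×0.4068) = 0.2461 × 13.0 × 0.8351 = 2.672 mg/L.
Minimum DO = C_s − D_c = 8.44 − 2.672 = 5.768 mg/L.
x_c = v t_c = 0.725 m/s × 0.4068 d × 86400 s/d = 25480 m ≈ 25.5 km.

t_c ≈ 0.407 d; D_c ≈ 2.67 mg/L; min DO ≈ 5.77 mg/L; x_c ≈ 25.5 km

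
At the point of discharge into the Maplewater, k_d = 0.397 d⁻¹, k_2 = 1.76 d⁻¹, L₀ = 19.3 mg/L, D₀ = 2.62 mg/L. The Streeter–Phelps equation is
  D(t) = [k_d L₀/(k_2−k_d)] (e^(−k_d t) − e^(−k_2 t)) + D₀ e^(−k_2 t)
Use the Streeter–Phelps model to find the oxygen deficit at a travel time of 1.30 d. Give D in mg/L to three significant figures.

D ≈ 3.05 mg/L

k_d L₀/(k_2−k_d) = 0.397×19.3/(1.76−0.397) = 7.662/1.363 = 5.621 mg/L.
e^(−k_d t) = e^(−0.397×1.300) = 0.5968; e^(−k_2 t) = e^(−1.76×1.300) = 0.1015.
D = 5.621 × (0.5968 − 0.1015) + 2.62 × 0.1015 = 2.785 + 0.2658 = 3.051 mg/L.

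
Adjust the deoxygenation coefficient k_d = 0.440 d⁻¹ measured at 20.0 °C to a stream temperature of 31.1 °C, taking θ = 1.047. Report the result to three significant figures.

k_d ≈ 0.733 d⁻¹

k_d(T₂) = k_d(T₁) · θ^(T₂−T₁) = 0.440 × 1.047^(31.1−20.0)
= 0.440 × 1.047^11.1 = 0.440 × 1.665 = 0.7326 d⁻¹.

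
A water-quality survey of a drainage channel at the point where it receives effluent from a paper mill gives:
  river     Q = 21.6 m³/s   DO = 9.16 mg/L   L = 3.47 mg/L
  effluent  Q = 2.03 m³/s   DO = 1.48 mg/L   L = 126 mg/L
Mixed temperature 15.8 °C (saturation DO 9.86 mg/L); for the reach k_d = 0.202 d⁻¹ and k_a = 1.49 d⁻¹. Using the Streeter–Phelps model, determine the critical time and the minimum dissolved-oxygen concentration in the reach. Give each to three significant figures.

t_c ≈ 0.801 d; minimum DO ≈ 8.25 mg/L

Mixed DO = (21.6×9.16 + 2.03×1.48)/(21.6+2.03) = 200.9/23.63 = 8.500 mg/L.
Mixed L₀ = (21.6×3.47 + 2.03×126)/(23.63) = 330.7/23.63 = 14.00 mg/L.
Initial deficit D₀ = C_s − DO₀ = 9.86 − 8.500 = 1.360 mg/L.
t_c = (1/1.288) ln[(1.49/0.202)(1 − 1.360×1.288/(0.202×14.00))] = 0.7764 × ln(2.807) = 0.8013 d.
D_c = (0.202/1.49) × 14.00 × e^(−0.202×0.8013) = 0.1356 × 14.00 × 0.8506 = 1.614 mg/L.
Minimum DO = 9.86 − 1.614 = 8.246 mg/L.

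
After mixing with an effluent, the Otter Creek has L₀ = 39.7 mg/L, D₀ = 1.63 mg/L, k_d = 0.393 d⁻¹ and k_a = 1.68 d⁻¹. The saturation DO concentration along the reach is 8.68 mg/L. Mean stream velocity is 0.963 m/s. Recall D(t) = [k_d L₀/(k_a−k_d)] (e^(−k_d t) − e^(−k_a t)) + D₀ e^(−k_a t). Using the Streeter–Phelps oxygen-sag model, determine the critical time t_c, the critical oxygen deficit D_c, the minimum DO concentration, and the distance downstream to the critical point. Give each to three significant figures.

t_c ≈ 1.02 d; D_c ≈ 6.23 mg/L; min DO ≈ 2.45 mg/L; x_c ≈ 84.6 km

At the critical point dD/dt = 0, so k_d L₀ e^(−k_d t) = k_a D. Substituting D(t) from the Streeter–Phelps equation and solving for t gives
t_c = ln[(k_a/k_d)(1 − D₀(k_a−k_d)/(k_d L₀))] / (k_a−k_d).
Here k_a−k_d = 1.287 d⁻¹ and 1 − D₀(k_a−k_d)/(k_d L₀) = 1 − 1.63×1.287/(0.393×39.7) = 0.8655, so
t_c = ln(4.275 × 0.8655) / 1.287 = 1.308 / 1.287 = 1.017 d.
D_c = (k_d/k_a) L₀ e^(−k_d t_c) = (0.393/1.68) × 39.7 × e^(−0.393×1.017) = 0.2339 × 39.7 × 0.6706 = 6.228 mg/L.
Minimum DO = C_s − D_c = 8.68 − 6.228 = 2.452 mg/L.
x_c = v t_c = 0.963 m/s × 1.017 d × 86400 s/d = 84580 m ≈ 84.6 km.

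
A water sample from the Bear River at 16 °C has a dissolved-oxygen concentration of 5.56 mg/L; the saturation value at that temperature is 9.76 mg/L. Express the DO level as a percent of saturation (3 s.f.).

% saturation = C/C_s × 100 = 5.56/9.76 × 100 = 57.0 %.

57.0 % saturation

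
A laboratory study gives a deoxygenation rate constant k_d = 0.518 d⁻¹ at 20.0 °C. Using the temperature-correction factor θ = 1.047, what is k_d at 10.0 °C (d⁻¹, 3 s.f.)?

k_d(T₂) = k_d(T₁) · θ^(T₂−T₁) = 0.518 × 1.047^(10.0−20.0)
= 0.518 × 1.047^-10.0 = 0.518 × 0.6317 = 0.3272 d⁻¹.

k_d ≈ 0.327 d⁻¹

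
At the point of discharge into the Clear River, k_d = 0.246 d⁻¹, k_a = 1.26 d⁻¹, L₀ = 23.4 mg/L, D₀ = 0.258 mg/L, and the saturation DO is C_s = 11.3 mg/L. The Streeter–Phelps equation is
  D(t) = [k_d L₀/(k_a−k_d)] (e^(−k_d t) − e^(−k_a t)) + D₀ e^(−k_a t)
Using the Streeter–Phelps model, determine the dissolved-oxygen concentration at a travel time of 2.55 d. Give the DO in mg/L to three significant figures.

k_d L₀/(k_a−k_d) = 0.246×23.4/(1.26−0.246) = 5.756/1.014 = 5.677 mg/L.
e^(−k_d t) = e^(−0.246×2.550) = 0.5340; e^(−k_a t) = e^(−1.26×2.550) = 0.04024.
D = 5.677 × (0.5340 − 0.04024) + 0.258 × 0.04024 = 2.803 + 0.01038 = 2.814 mg/L.
DO = C_s − D = 11.3 − 2.814 = 8.486 mg/L.

DO ≈ 8.49 mg/L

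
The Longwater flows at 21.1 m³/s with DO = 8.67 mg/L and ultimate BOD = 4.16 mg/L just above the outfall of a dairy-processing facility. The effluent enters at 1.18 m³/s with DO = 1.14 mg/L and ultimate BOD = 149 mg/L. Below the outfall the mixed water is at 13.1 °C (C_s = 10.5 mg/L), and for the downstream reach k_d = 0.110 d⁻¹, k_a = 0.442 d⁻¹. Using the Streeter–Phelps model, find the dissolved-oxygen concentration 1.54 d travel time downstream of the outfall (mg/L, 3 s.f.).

DO ≈ 8.05 mg/L

Mixed DO = (21.1×8.67 + 1.18×1.14)/(21.1+1.18) = 184.3/22.28 = 8.271 mg/L.
Mixed L₀ = (21.1×4.16 + 1.18×149)/(22.28) = 263.6/22.28 = 11.83 mg/L.
Initial deficit D₀ = C_s − DO₀ = 10.5 − 8.271 = 2.229 mg/L.
D(1.54) = [0.110×11.83/(0.442−0.110)](e^(−0.110×1.54) − e^(−0.442×1.54)) + 2.229 e^(−0.442×1.54)
= 3.920 × (0.8442 − 0.5063) + 2.229 × 0.5063 = 2.453 mg/L.
DO = 10.5 − 2.453 = 8.047 mg/L.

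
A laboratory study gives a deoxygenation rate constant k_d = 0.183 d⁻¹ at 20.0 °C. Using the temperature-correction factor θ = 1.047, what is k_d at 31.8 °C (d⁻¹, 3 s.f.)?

k_d(T₂) = k_d(T₁) · θ^(T₂−T₁) = 0.183 × 1.047^(31.8−20.0)
= 0.183 × 1.047^11.8 = 0.183 × 1.719 = 0.3146 d⁻¹.

k_d ≈ 0.315 d⁻¹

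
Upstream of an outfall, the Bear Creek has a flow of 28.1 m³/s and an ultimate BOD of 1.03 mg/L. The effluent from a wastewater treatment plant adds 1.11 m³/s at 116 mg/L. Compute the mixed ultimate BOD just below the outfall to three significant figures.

5.40 mg/L

Flow-weighted mixing: C = (Q_r C_r + Q_w C_w)/(Q_r + Q_w)
= (28.1×1.03 + 1.11×116)/(28.1 + 1.11) = 157.7/29.21 = 5.399 mg/L.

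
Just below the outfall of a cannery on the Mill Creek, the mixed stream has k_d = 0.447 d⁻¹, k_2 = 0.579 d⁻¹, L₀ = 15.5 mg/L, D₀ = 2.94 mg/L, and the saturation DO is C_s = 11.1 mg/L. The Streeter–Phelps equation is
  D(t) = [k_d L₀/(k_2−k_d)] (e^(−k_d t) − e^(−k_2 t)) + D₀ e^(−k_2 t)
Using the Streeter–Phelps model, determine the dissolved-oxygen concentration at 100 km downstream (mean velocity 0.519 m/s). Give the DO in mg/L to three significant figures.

Travel time t = x/v = 100 km / (0.519 m/s) = 100000 m / 0.519 m/s = 192700 s = 2.230 d.
k_d L₀/(k_2−k_d) = 0.447×15.5/(0.579−0.447) = 6.929/0.1320 = 52.49 mg/L.
e^(−k_d t) = e^(−0.447×2.230) = 0.3690; e^(−k_2 t) = e^(−0.579×2.230) = 0.2749.
D = 52.49 × (0.3690 − 0.2749) + 2.94 × 0.2749 = 4.939 + 0.8083 = 5.748 mg/L.
DO = C_s − D = 11.1 − 5.748 = 5.352 mg/L.

DO ≈ 5.35 mg/L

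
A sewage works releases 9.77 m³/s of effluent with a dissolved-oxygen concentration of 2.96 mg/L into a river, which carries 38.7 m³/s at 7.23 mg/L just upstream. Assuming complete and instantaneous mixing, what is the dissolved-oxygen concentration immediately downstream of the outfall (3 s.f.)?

Flow-weighted mixing: C = (Q_r C_r + Q_w C_w)/(Q_r + Q_w)
= (38.7×7.23 + 9.77×2.96)/(38.7 + 9.77) = 308.7/48.47 = 6.369 mg/L.

6.37 mg/L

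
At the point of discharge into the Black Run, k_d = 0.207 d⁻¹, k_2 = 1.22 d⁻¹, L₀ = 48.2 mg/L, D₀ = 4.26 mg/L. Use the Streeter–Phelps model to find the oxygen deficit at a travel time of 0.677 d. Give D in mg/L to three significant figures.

D ≈ 6.11 mg/L

k_d L₀/(k_2−k_d) = 0.207×48.2/(1.22−0.207) = 9.977/1.013 = 9.849 mg/L.
e^(−k_d t) = e^(−0.207×0.6770) = 0.8692; e^(−k_2 t) = e^(−1.22×0.6770) = 0.4378.
D = 9.849 × (0.8692 − 0.4378) + 4.26 × 0.4378 = 4.249 + 1.865 = 6.114 mg/L.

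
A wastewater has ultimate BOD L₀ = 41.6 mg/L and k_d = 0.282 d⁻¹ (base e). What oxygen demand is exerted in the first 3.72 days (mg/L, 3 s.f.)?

y_t = L₀(1 − e^(−k_d t)) = 41.6 × (1 − e^(−0.282×3.72))
= 41.6 × (1 − 0.3503) = 41.6 × 0.6497 = 27.03 mg/L.

y ≈ 27.0 mg/L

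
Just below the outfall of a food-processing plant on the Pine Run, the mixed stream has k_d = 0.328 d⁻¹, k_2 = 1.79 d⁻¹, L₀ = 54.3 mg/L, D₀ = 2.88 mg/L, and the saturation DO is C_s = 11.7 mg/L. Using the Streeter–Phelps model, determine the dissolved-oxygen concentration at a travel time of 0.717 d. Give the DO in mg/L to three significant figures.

k_d L₀/(k_2−k_d) = 0.328×54.3/(1.79−0.328) = 17.81/1.462 = 12.18 mg/L.
e^(−k_d t) = e^(−0.328×0.7170) = 0.7904; e^(−k_2 t) = e^(−1.79×0.7170) = 0.2771.
D = 12.18 × (0.7904 − 0.2771) + 2.88 × 0.2771 = 6.254 + 0.7980 = 7.052 mg/L.
DO = C_s − D = 11.7 − 7.052 = 4.648 mg/L.

DO ≈ 4.65 mg/L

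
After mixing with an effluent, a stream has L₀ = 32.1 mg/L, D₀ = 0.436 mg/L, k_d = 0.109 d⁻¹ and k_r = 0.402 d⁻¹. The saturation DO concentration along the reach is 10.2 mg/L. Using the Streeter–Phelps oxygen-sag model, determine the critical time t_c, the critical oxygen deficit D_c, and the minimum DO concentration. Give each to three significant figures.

t_c ≈ 4.33 d; D_c ≈ 5.43 mg/L; min DO ≈ 4.77 mg/L

With k_r/k_d = 3.688 and 1 − D₀(k_r−k_d)/(k_d L₀) = 0.9635,
t_c = ln(3.688 × 0.9635) / (0.402 − 0.109) = ln(3.553) / 0.2930 = 1.268/0.2930 = 4.327 d.
L(t_c) = L₀ e^(−k_d t_c) = 32.1 × 0.6240 = 20.03 mg/L, and at the critical point k_r D_c = k_d L, so D_c = (0.109/0.402) × 20.03 = 5.431 mg/L.
Minimum DO = C_s − D_c = 10.2 − 5.431 = 4.769 mg/L.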